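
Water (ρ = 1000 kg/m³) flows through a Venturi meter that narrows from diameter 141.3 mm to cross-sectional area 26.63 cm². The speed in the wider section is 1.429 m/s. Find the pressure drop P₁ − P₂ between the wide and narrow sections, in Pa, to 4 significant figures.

34380 Pa

The volume flow rate is constant, so v₂ = (A₁/A₂)v₁ = (156.8/26.63)·1.429 = 8.415 m/s.
Bernoulli (h₁ = h₂): P₁ − P₂ = ½ρ(v₂² − v₁²).
P₁ − P₂ = ½·1000·(8.415² − 1.429²) = ½·1000·68.76 = 34380 Pa.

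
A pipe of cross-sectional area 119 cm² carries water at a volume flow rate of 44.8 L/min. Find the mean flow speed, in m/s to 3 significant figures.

Q = 44.8 L/min = 0.000747 m³/s.
v = Q/A = 0.000747 / 0.0119 = 0.0627 m/s.

v ≈ 0.0627 m/s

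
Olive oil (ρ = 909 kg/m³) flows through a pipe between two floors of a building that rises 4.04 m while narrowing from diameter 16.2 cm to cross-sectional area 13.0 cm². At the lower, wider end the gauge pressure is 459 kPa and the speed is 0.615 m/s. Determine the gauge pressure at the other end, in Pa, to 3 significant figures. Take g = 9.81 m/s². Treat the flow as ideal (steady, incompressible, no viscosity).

P₂ ≈ 380000 Pa

The volume flow rate is constant, so v₂ = (A₁/A₂)v₁ = (206/13.0)·0.615 = 9.75 m/s.
Energy conservation along the streamline gives P₂ = P₁ − ½ρ(v₂² − v₁²) − ρg(h₂ − h₁).
P₂ = 459000 + ½·909·(0.615² − 9.75²) − 909·9.81·(+4.04) = 459000 + (-43000) − (36000) = 380000 Pa.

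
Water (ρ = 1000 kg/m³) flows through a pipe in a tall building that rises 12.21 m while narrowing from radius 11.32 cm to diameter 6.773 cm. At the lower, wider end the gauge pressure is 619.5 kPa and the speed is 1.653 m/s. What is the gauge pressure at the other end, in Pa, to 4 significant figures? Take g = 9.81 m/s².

By continuity, v₂ = v₁·A₁/A₂ = 1.653·(402.6/36.03) = 18.47 m/s.
Bernoulli: P₁ + ½ρv₁² + ρg h₁ = P₂ + ½ρv₂² + ρg h₂, so P₂ = P₁ + ½ρ(v₁² − v₂²) − ρg(h₂ − h₁).
P₂ = 619500 + ½·1000·(1.653² − 18.47²) − 1000·9.81·(+12.21) = 619500 + (-169200) − (119800) = 330500 Pa.

P₂ ≈ 330500 Pa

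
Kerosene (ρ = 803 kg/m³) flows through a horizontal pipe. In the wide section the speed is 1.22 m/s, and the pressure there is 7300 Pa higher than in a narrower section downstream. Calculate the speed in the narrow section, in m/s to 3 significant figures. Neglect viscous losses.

Horizontal Bernoulli: P₁ + ½ρv₁² = P₂ + ½ρv₂², so v₂² = v₁² + 2(P₁ − P₂)/ρ.
v₂ = √(1.22² + 2·7300/803) = √(1.49 + 18.2) = 4.44 m/s.

v₂ ≈ 4.44 m/s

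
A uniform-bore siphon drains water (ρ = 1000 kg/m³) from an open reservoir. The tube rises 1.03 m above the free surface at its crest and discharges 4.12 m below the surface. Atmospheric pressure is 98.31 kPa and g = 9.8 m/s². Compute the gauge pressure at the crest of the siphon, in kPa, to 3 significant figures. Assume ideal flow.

-50.5 kPa

Bernoulli surface→outlet gives ½v² = g·h_out, so v = √(2·9.8·4.12) = 8.99 m/s.
The bore is uniform, so the speed at the crest is the same v. Bernoulli surface→crest: P_atm = P_top + ½ρv² + ρg·h_top.
P_top = 98310 − ½·1000·8.99² − 1000·9.8·1.03 = 47800 Pa. So P_gauge = P_top − P_atm = -50500 Pa.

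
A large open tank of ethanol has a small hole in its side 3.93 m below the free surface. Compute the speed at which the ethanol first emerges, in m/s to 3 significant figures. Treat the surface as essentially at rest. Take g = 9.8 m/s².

With the surface at rest and both surface and jet at atmospheric pressure, Bernoulli gives ρg h = ½ρv², so v = √(2gh) = √(2·9.8·3.93) = 8.78 m/s.

v ≈ 8.78 m/s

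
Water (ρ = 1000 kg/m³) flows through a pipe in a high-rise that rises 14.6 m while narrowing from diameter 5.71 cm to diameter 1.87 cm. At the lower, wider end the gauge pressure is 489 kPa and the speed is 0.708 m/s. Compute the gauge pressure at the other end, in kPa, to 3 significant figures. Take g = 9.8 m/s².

Continuity gives A₁v₁ = A₂v₂, so v₂ = (25.6 cm²)/(2.75 cm²) × 0.708 m/s = 6.60 m/s.
Bernoulli: P₁ + ½ρv₁² + ρg h₁ = P₂ + ½ρv₂² + ρg h₂, so P₂ = P₁ + ½ρ(v₁² − v₂²) − ρg(h₂ − h₁).
P₂ = 489000 + ½·1000·(0.708² − 6.60²) − 1000·9.8·(+14.6) = 489000 + (-21500) − (143000) = 324000 Pa.

324 kPa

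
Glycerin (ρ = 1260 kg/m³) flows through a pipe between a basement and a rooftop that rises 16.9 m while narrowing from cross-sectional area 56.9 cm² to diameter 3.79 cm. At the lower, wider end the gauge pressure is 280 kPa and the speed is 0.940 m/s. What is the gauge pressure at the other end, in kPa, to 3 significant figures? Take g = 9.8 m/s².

The volume flow rate is constant, so v₂ = (A₁/A₂)v₁ = (56.9/11.3)·0.940 = 4.74 m/s.
Energy conservation along the streamline gives P₂ = P₁ − ½ρ(v₂² − v₁²) − ρg(h₂ − h₁).
P₂ = 280000 + ½·1260·(0.940² − 4.74²) − 1260·9.8·(+16.9) = 280000 + (-13600) − (209000) = 57700 Pa.

P₂ ≈ 57.7 kPa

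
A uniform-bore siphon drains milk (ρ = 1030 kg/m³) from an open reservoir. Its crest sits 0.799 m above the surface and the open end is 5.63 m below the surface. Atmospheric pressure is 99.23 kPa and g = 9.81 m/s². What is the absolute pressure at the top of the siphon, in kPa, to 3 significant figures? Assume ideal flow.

34.3 kPa

The outlet speed comes from Torricelli: v = √(2g·5.63) = 10.5 m/s.
Continuity keeps v the same throughout the tube; from surface to crest, P_atm + 0 = P_top + ½ρv² + ρg·h_top.
P_top = 99230 − ½·1030·10.5² − 1030·9.81·0.799 = 34300 Pa.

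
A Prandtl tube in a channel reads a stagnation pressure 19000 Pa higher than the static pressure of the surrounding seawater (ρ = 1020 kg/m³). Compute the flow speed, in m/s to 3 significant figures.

v ≈ 6.10 m/s

At the stagnation point the flow is brought to rest, so Bernoulli gives P_stag − P_static = ½ρv².
v = √(2ΔP/ρ) = √(2·19000/1020) = 6.10 m/s.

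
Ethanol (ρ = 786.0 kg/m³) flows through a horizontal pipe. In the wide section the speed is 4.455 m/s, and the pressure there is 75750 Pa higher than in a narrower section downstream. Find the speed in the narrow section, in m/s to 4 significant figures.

v₂ ≈ 14.58 m/s

Along the level pipe P + ½ρv² is conserved, hence v₂² = v₁² + 2(P₁ − P₂)/ρ.
v₂ = √(4.455² + 2·75750/786.0) = √(19.85 + 192.7) = 14.58 m/s.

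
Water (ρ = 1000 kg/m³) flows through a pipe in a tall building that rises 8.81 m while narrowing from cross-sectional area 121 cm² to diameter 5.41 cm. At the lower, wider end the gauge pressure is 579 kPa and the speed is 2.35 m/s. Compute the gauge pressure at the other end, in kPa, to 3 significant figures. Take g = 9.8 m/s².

Mass conservation (A₁v₁ = A₂v₂) gives v₂ = 2.35 × 121/23.0 = 12.4 m/s.
Energy conservation along the streamline gives P₂ = P₁ − ½ρ(v₂² − v₁²) − ρg(h₂ − h₁).
P₂ = 579000 + ½·1000·(2.35² − 12.4²) − 1000·9.8·(+8.81) = 579000 + (-73700) − (86300) = 419000 Pa.

P₂ ≈ 419 kPa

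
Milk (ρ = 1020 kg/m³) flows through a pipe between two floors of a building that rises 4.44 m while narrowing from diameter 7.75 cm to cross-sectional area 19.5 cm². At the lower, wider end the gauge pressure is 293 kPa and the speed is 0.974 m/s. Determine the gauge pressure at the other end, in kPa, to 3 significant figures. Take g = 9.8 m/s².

The volume flow rate is constant, so v₂ = (A₁/A₂)v₁ = (47.2/19.5)·0.974 = 2.36 m/s.
Applying Bernoulli between the two ends and solving for P₂: P₂ = P₁ + ½ρ(v₁² − v₂²) − ρgΔh.
P₂ = 293000 + ½·1020·(0.974² − 2.36²) − 1020·9.8·(+4.44) = 293000 + (-2350) − (44400) = 246000 Pa.

246 kPa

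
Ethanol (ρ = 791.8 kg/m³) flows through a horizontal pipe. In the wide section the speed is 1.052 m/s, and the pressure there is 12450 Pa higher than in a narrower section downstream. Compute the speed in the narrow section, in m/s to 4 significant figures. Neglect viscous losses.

With h₁ = h₂, rearranging Bernoulli gives v₂ = √(v₁² + 2ΔP/ρ).
v₂ = √(1.052² + 2·12450/791.8) = √(1.107 + 31.45) = 5.706 m/s.

5.706 m/s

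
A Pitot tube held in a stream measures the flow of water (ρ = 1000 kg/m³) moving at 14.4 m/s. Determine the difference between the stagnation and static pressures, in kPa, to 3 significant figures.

The dynamic pressure equals the rise in static pressure at the stagnation point: ΔP = ½ρv².
ΔP = ½·1000·14.4² = 104000 Pa.

104 kPa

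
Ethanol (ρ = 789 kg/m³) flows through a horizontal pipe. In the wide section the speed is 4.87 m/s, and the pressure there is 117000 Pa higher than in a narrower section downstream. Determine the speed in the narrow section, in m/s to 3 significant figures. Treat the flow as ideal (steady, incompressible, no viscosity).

Along the level pipe P + ½ρv² is conserved, hence v₂² = v₁² + 2(P₁ − P₂)/ρ.
v₂ = √(4.87² + 2·117000/789) = √(23.7 + 297) = 17.9 m/s.

v₂ = 17.9 m/s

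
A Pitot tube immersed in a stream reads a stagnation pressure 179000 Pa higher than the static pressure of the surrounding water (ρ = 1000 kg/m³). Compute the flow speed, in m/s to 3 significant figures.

18.9 m/s

Bernoulli between the free stream and the stagnation point: ½ρv² = P_stag − P_static.
v = √(2ΔP/ρ) = √(2·179000/1000) = 18.9 m/s.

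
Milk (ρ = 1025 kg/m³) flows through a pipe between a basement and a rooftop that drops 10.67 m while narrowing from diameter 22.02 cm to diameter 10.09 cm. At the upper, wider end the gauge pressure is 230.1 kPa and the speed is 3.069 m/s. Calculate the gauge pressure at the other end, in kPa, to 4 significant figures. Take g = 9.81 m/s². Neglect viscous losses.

P₂ ≈ 232.7 kPa

The volume flow rate is constant, so v₂ = (A₁/A₂)v₁ = (380.8/79.96)·3.069 = 14.62 m/s.
Applying Bernoulli between the two ends and solving for P₂: P₂ = P₁ + ½ρ(v₁² − v₂²) − ρgΔh.
P₂ = 230100 + ½·1025·(3.069² − 14.62²) − 1025·9.81·(−10.67) = 230100 + (-104700) − (-107300) = 232700 Pa.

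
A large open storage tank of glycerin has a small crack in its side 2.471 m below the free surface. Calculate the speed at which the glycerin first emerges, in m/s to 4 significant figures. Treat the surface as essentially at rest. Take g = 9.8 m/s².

Bernoulli from surface to hole (P equal, v_surface ≈ 0): v = √(2gh) = √(2×9.8×2.471) = 6.959 m/s.

v ≈ 6.959 m/s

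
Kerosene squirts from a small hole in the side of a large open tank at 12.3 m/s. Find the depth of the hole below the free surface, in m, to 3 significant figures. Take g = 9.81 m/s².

Torricelli: v = √(2gh), so h = v²/(2g).
h = 12.3²/(2·9.81) = 151/19.62 = 7.71 m.

h ≈ 7.71 m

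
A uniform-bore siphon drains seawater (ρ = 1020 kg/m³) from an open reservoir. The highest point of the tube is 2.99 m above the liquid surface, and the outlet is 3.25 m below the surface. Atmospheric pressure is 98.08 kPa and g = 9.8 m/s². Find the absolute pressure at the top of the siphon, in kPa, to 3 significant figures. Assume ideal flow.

P_top ≈ 35.7 kPa

From the surface to the outlet (both open to atmosphere, surface at rest): v = √(2g·h_out) = √(2·9.8·3.25) = 7.98 m/s.
The bore is uniform, so the speed at the crest is the same v. Bernoulli surface→crest: P_atm = P_top + ½ρv² + ρg·h_top.
P_top = 98080 − ½·1020·7.98² − 1020·9.8·2.99 = 35700 Pa.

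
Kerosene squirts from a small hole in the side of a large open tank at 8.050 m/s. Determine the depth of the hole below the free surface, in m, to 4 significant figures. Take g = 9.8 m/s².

h ≈ 3.306 m

Torricelli: v = √(2gh), so h = v²/(2g).
h = 8.050²/(2·9.8) = 64.80/19.60 = 3.306 m.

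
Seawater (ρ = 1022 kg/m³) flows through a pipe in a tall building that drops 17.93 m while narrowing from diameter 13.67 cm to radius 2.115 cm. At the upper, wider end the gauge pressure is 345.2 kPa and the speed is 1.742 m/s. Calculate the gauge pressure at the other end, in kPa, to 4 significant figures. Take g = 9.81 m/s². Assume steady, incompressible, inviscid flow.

By continuity, v₂ = v₁·A₁/A₂ = 1.742·(146.8/14.05) = 18.19 m/s.
Energy conservation along the streamline gives P₂ = P₁ − ½ρ(v₂² − v₁²) − ρg(h₂ − h₁).
P₂ = 345200 + ½·1022·(1.742² − 18.19²) − 1022·9.81·(−17.93) = 345200 + (-167600) − (-179800) = 357400 Pa.

357.4 kPa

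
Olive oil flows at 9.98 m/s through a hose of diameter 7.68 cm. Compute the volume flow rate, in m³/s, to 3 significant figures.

Q ≈ 0.0462 m³/s

Q = A·v = 0.00463 m² × 9.98 m/s = 0.0462 m³/s.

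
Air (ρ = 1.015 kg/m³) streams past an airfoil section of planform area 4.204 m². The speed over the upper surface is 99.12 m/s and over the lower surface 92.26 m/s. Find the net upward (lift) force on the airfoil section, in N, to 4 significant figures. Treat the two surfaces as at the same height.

With equal heights on the two surfaces, Bernoulli gives P_lower − P_upper = ½ρ(v_upper² − v_lower²).
ΔP = ½·1.015·(99.12² − 92.26²) = 666.3 Pa.
Lift = ΔP · A = 666.3 × 4.204 = 2801 N.

F ≈ 2801 N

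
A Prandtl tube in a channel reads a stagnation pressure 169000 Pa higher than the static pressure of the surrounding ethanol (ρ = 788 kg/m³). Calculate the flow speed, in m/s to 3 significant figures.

v ≈ 20.7 m/s

At the stagnation point the flow is brought to rest, so Bernoulli gives P_stag − P_static = ½ρv².
v = √(2ΔP/ρ) = √(2·169000/788) = 20.7 m/s.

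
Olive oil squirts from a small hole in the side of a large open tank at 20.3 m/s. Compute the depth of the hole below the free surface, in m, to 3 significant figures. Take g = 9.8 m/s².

h ≈ 21.0 m

Torricelli: v = √(2gh), so h = v²/(2g).
h = 20.3²/(2·9.8) = 412/19.60 = 21.0 m.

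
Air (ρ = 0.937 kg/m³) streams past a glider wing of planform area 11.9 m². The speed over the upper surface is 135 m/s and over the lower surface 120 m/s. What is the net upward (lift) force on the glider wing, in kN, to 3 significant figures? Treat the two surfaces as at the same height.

With equal heights on the two surfaces, Bernoulli gives P_lower − P_upper = ½ρ(v_upper² − v_lower²).
ΔP = ½·0.937·(135² − 120²) = 1790 Pa.
Lift = ΔP · A = 1790 × 11.9 = 21300 N.

21.3 kN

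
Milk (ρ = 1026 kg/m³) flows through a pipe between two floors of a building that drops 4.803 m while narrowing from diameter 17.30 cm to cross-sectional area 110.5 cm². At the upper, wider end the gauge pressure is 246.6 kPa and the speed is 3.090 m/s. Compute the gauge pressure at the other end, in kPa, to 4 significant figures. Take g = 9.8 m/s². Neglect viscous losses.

Mass conservation (A₁v₁ = A₂v₂) gives v₂ = 3.090 × 235.1/110.5 = 6.573 m/s.
Energy conservation along the streamline gives P₂ = P₁ − ½ρ(v₂² − v₁²) − ρg(h₂ − h₁).
P₂ = 246600 + ½·1026·(3.090² − 6.573²) − 1026·9.8·(−4.803) = 246600 + (-17270) − (-48290) = 277600 Pa.

P₂ = 277.6 kPa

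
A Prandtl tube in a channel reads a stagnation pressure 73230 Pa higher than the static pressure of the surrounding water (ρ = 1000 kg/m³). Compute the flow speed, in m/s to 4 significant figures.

12.10 m/s

At the stagnation point the flow is brought to rest, so Bernoulli gives P_stag − P_static = ½ρv².
v = √(2ΔP/ρ) = √(2·73230/1000) = 12.10 m/s.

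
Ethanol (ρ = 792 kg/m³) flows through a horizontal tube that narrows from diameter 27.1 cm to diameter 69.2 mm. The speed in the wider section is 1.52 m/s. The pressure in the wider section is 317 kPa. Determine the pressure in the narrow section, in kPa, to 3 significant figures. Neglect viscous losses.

103 kPa

Mass conservation (A₁v₁ = A₂v₂) gives v₂ = 1.52 × 577/37.6 = 23.3 m/s.
With no height change, Bernoulli's equation is P₁ + ½ρv₁² = P₂ + ½ρv₂².
P₂ = P₁ − ½ρ(v₂² − v₁²) = 317000 − ½·792·(23.3² − 1.52²) = 317000 − 214000 = 103000 Pa.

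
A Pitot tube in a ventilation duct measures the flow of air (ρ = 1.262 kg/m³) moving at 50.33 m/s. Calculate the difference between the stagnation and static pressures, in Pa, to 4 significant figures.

ΔP ≈ 1598 Pa

At the stagnation point the flow is brought to rest, so Bernoulli gives P_stag − P_static = ½ρv².
ΔP = ½·1.262·50.33² = 1598 Pa.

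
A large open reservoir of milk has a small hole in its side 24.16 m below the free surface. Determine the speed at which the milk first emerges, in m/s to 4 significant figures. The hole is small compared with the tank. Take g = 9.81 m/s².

With the surface at rest and both surface and jet at atmospheric pressure, Bernoulli gives ρg h = ½ρv², so v = √(2gh) = √(2·9.81·24.16) = 21.77 m/s.

v ≈ 21.77 m/s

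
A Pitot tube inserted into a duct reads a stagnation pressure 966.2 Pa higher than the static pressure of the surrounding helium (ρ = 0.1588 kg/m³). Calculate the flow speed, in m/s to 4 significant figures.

v = 110.3 m/s

Bernoulli between the free stream and the stagnation point: ½ρv² = P_stag − P_static.
v = √(2ΔP/ρ) = √(2·966.2/0.1588) = 110.3 m/s.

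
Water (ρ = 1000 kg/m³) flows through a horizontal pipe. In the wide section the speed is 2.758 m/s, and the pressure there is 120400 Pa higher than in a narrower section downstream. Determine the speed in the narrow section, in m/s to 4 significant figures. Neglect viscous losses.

15.76 m/s

Along the level pipe P + ½ρv² is conserved, hence v₂² = v₁² + 2(P₁ − P₂)/ρ.
v₂ = √(2.758² + 2·120400/1000) = √(7.607 + 240.8) = 15.76 m/s.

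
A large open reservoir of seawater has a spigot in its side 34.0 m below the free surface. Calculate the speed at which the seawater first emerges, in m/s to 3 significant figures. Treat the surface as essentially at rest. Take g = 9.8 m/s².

v ≈ 25.8 m/s

The surface is effectively still and both ends are open, so ½v² = gh and v = √(2·9.8·34.0) = 25.8 m/s.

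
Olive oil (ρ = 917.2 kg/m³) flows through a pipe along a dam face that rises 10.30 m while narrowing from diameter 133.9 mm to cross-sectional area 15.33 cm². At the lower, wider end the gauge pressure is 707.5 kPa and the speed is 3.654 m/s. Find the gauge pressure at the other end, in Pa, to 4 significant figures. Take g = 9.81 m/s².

Continuity gives A₁v₁ = A₂v₂, so v₂ = (140.8 cm²)/(15.33 cm²) × 3.654 m/s = 33.56 m/s.
Applying Bernoulli between the two ends and solving for P₂: P₂ = P₁ + ½ρ(v₁² − v₂²) − ρgΔh.
P₂ = 707500 + ½·917.2·(3.654² − 33.56²) − 917.2·9.81·(+10.30) = 707500 + (-510500) − (92680) = 104300 Pa.

104300 Pa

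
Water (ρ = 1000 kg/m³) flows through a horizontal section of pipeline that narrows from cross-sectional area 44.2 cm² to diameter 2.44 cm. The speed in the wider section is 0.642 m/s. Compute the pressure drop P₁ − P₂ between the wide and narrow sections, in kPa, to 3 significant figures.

ΔP = 18.2 kPa

Mass conservation (A₁v₁ = A₂v₂) gives v₂ = 0.642 × 44.2/4.68 = 6.07 m/s.
Bernoulli (h₁ = h₂): P₁ − P₂ = ½ρ(v₂² − v₁²).
P₁ − P₂ = ½·1000·(6.07² − 0.642²) = ½·1000·36.4 = 18200 Pa.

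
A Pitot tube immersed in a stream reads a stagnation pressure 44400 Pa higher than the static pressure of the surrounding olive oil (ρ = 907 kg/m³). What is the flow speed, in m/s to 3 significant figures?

v ≈ 9.89 m/s

The dynamic pressure equals the rise in static pressure at the stagnation point: ΔP = ½ρv².
v = √(2ΔP/ρ) = √(2·44400/907) = 9.89 m/s.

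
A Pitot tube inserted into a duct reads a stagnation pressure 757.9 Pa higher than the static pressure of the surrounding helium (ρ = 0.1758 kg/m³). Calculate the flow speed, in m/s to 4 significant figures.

v = 92.86 m/s

At the stagnation point the flow is brought to rest, so Bernoulli gives P_stag − P_static = ½ρv².
v = √(2ΔP/ρ) = √(2·757.9/0.1758) = 92.86 m/s.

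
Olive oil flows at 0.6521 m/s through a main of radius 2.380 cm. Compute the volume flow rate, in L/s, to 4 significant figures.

1.160 L/s

Q = A·v = 0.001780 m² × 0.6521 m/s = 0.001160 m³/s.
Converting: 0.001160 m³/s × 1000 = 1.160 L/s.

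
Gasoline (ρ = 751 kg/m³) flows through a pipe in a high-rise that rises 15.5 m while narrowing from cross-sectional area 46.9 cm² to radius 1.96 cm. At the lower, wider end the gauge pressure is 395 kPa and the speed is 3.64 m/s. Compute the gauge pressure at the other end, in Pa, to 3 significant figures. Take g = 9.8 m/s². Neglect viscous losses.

P₂ ≈ 211000 Pa

Continuity gives A₁v₁ = A₂v₂, so v₂ = (46.9 cm²)/(12.1 cm²) × 3.64 m/s = 14.1 m/s.
Bernoulli: P₁ + ½ρv₁² + ρg h₁ = P₂ + ½ρv₂² + ρg h₂, so P₂ = P₁ + ½ρ(v₁² − v₂²) − ρg(h₂ − h₁).
P₂ = 395000 + ½·751·(3.64² − 14.1²) − 751·9.8·(+15.5) = 395000 + (-70200) − (114000) = 211000 Pa.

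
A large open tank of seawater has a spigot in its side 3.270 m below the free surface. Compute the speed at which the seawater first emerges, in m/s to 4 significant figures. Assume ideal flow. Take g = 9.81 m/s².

With the surface at rest and both surface and jet at atmospheric pressure, Bernoulli gives ρg h = ½ρv², so v = √(2gh) = √(2·9.81·3.270) = 8.010 m/s.

8.010 m/s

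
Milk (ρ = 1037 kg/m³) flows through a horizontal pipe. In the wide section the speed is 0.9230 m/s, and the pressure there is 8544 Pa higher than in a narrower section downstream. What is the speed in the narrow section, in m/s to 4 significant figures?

Along the level pipe P + ½ρv² is conserved, hence v₂² = v₁² + 2(P₁ − P₂)/ρ.
v₂ = √(0.9230² + 2·8544/1037) = √(0.8519 + 16.48) = 4.163 m/s.

v₂ ≈ 4.163 m/s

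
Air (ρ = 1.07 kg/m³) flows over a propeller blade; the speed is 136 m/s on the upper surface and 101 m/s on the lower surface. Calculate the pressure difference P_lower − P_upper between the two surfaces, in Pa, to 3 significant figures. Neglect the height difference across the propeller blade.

4440 Pa

Bernoulli (same height): P_lower − P_upper = ½ρ(v_upper² − v_lower²).
ΔP = ½·1.07·(136² − 101²) = 4440 Pa.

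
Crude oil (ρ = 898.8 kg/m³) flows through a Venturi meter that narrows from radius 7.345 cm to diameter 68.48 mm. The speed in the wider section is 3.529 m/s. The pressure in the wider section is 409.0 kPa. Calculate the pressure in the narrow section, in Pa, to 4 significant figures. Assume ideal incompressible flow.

P₂ = 296100 Pa

The volume flow rate is constant, so v₂ = (A₁/A₂)v₁ = (169.5/36.83)·3.529 = 16.24 m/s.
Bernoulli (h₁ = h₂): P₁ − P₂ = ½ρ(v₂² − v₁²).
P₂ = P₁ − ½ρ(v₂² − v₁²) = 409000 − ½·898.8·(16.24² − 3.529²) = 409000 − 112900 = 296100 Pa.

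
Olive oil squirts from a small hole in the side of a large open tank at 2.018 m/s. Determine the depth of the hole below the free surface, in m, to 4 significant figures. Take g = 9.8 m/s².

0.2078 m

Inverting v = √(2gh) gives h = v² / 2g.
h = 2.018²/(2·9.8) = 4.072/19.60 = 0.2078 m.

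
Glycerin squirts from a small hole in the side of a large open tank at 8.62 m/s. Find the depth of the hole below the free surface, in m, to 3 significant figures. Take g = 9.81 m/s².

For a small hole in a large open tank, ½v² = gh, giving h = v²/(2g).
h = 8.62²/(2·9.81) = 74.3/19.62 = 3.79 m.

h = 3.79 m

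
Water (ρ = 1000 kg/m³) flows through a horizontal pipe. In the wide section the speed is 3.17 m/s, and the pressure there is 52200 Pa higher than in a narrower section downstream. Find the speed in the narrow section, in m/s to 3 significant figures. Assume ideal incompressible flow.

10.7 m/s

Along the level pipe P + ½ρv² is conserved, hence v₂² = v₁² + 2(P₁ − P₂)/ρ.
v₂ = √(3.17² + 2·52200/1000) = √(10.0 + 104) = 10.7 m/s.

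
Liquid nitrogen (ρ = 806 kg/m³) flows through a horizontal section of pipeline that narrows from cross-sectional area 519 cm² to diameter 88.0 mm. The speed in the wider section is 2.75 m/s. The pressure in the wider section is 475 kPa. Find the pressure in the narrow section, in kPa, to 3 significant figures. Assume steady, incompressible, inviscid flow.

The volume flow rate is constant, so v₂ = (A₁/A₂)v₁ = (519/60.8)·2.75 = 23.5 m/s.
Bernoulli (h₁ = h₂): P₁ − P₂ = ½ρ(v₂² − v₁²).
P₂ = P₁ − ½ρ(v₂² − v₁²) = 475000 − ½·806·(23.5² − 2.75²) = 475000 − 219000 = 256000 Pa.

P₂ ≈ 256 kPa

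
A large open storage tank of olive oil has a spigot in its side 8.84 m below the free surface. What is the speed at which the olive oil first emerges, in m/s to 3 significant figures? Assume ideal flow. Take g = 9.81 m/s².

With the surface at rest and both surface and jet at atmospheric pressure, Bernoulli gives ρg h = ½ρv², so v = √(2gh) = √(2·9.81·8.84) = 13.2 m/s.

v ≈ 13.2 m/s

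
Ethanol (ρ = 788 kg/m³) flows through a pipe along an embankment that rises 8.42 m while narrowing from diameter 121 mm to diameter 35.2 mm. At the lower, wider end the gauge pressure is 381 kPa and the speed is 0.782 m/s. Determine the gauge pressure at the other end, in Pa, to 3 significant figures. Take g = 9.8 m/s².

Continuity gives A₁v₁ = A₂v₂, so v₂ = (115 cm²)/(9.73 cm²) × 0.782 m/s = 9.24 m/s.
Applying Bernoulli between the two ends and solving for P₂: P₂ = P₁ + ½ρ(v₁² − v₂²) − ρgΔh.
P₂ = 381000 + ½·788·(0.782² − 9.24²) − 788·9.8·(+8.42) = 381000 + (-33400) − (65000) = 283000 Pa.

P₂ = 283000 Pa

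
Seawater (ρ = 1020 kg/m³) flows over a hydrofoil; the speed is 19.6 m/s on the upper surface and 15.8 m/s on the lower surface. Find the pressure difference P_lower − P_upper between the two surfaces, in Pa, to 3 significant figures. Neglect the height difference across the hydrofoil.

ΔP ≈ 68600 Pa

Bernoulli (same height): P_lower − P_upper = ½ρ(v_upper² − v_lower²).
ΔP = ½·1020·(19.6² − 15.8²) = 68600 Pa.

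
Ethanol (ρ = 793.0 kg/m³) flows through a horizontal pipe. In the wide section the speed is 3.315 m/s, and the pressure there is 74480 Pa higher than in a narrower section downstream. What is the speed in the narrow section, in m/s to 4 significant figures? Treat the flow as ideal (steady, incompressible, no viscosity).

Along the level pipe P + ½ρv² is conserved, hence v₂² = v₁² + 2(P₁ − P₂)/ρ.
v₂ = √(3.315² + 2·74480/793.0) = √(10.99 + 187.8) = 14.10 m/s.

v₂ = 14.10 m/s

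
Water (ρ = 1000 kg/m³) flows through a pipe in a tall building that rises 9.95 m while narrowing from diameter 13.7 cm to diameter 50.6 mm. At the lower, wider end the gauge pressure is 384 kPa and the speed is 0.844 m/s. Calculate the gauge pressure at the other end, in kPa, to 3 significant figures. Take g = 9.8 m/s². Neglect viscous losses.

P₂ ≈ 268 kPa

Mass conservation (A₁v₁ = A₂v₂) gives v₂ = 0.844 × 147/20.1 = 6.19 m/s.
Energy conservation along the streamline gives P₂ = P₁ − ½ρ(v₂² − v₁²) − ρg(h₂ − h₁).
P₂ = 384000 + ½·1000·(0.844² − 6.19²) − 1000·9.8·(+9.95) = 384000 + (-18800) − (97500) = 268000 Pa.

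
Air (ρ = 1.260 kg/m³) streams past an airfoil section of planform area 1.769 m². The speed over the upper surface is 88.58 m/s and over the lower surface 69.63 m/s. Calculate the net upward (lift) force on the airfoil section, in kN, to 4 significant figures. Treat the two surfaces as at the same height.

F ≈ 3.341 kN

The faster flow above has the lower pressure; Bernoulli (same height) gives ΔP = ½ρ(v_up² − v_low²).
ΔP = ½·1.260·(88.58² − 69.63²) = 1889 Pa.
Lift = ΔP · A = 1889 × 1.769 = 3341 N.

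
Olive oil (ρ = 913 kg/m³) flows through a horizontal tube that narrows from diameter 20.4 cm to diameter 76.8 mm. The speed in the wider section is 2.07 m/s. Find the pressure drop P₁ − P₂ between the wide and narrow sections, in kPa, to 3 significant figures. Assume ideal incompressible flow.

95.4 kPa

The volume flow rate is constant, so v₂ = (A₁/A₂)v₁ = (327/46.3)·2.07 = 14.6 m/s.
With no height change, Bernoulli's equation is P₁ + ½ρv₁² = P₂ + ½ρv₂².
P₁ − P₂ = ½·913·(14.6² − 2.07²) = ½·913·209 = 95400 Pa.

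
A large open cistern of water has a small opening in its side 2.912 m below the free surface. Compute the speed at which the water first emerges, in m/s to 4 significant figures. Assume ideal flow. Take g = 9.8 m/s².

v = 7.555 m/s

The surface is effectively still and both ends are open, so ½v² = gh and v = √(2·9.8·2.912) = 7.555 m/s.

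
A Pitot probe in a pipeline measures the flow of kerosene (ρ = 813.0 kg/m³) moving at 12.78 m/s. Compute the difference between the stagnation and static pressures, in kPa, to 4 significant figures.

ΔP = 66.39 kPa

At the stagnation point the flow is brought to rest, so Bernoulli gives P_stag − P_static = ½ρv².
ΔP = ½·813.0·12.78² = 66390 Pa.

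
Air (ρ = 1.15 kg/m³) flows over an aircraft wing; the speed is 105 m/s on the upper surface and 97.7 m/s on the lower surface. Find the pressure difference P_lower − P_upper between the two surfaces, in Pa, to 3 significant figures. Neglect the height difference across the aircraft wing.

ΔP ≈ 851 Pa

Bernoulli (same height): P_lower − P_upper = ½ρ(v_upper² − v_lower²).
ΔP = ½·1.15·(105² − 97.7²) = 851 Pa.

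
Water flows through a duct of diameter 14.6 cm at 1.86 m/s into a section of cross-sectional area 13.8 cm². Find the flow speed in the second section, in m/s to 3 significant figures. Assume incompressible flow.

22.6 m/s

Continuity gives A₁v₁ = A₂v₂, so v₂ = (167 cm²)/(13.8 cm²) × 1.86 m/s = 22.6 m/s.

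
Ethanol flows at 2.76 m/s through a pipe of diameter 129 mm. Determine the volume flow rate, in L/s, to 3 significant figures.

Q = A·v = 0.0131 m² × 2.76 m/s = 0.0361 m³/s.
Converting: 0.0361 m³/s × 1000 = 36.1 L/s.

Q ≈ 36.1 L/s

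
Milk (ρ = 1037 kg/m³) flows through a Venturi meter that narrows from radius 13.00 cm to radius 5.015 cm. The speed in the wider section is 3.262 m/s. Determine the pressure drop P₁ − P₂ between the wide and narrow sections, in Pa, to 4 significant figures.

By continuity, v₂ = v₁·A₁/A₂ = 3.262·(530.9/79.01) = 21.92 m/s.
Bernoulli (h₁ = h₂): P₁ − P₂ = ½ρ(v₂² − v₁²).
P₁ − P₂ = ½·1037·(21.92² − 3.262²) = ½·1037·469.8 = 243600 Pa.

243600 Pa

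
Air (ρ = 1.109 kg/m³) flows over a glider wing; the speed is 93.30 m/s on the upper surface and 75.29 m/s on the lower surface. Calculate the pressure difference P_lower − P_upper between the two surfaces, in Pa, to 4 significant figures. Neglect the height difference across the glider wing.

Bernoulli (same height): P_lower − P_upper = ½ρ(v_upper² − v_lower²).
ΔP = ½·1.109·(93.30² − 75.29²) = 1684 Pa.

ΔP ≈ 1684 Pa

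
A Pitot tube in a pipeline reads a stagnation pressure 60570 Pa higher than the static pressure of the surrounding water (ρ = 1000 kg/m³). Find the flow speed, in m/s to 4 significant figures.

The dynamic pressure equals the rise in static pressure at the stagnation point: ΔP = ½ρv².
v = √(2ΔP/ρ) = √(2·60570/1000) = 11.01 m/s.

v = 11.01 m/s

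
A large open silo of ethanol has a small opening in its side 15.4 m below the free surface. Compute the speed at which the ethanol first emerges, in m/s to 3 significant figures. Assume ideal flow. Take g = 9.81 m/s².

v ≈ 17.4 m/s

The surface is effectively still and both ends are open, so ½v² = gh and v = √(2·9.81·15.4) = 17.4 m/s.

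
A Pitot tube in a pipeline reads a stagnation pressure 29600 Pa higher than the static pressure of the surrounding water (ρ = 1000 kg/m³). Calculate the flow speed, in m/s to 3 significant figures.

Bernoulli between the free stream and the stagnation point: ½ρv² = P_stag − P_static.
v = √(2ΔP/ρ) = √(2·29600/1000) = 7.69 m/s.

v ≈ 7.69 m/s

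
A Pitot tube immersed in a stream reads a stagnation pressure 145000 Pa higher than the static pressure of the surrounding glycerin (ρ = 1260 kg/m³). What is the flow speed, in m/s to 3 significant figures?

15.2 m/s

The dynamic pressure equals the rise in static pressure at the stagnation point: ΔP = ½ρv².
v = √(2ΔP/ρ) = √(2·145000/1260) = 15.2 m/s.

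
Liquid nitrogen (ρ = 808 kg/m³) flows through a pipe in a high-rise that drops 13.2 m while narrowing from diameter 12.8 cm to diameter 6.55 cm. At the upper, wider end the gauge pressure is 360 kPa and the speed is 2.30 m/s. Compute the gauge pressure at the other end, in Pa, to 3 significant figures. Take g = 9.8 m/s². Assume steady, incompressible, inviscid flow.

P₂ ≈ 435000 Pa

The volume flow rate is constant, so v₂ = (A₁/A₂)v₁ = (129/33.7)·2.30 = 8.78 m/s.
Applying Bernoulli between the two ends and solving for P₂: P₂ = P₁ + ½ρ(v₁² − v₂²) − ρgΔh.
P₂ = 360000 + ½·808·(2.30² − 8.78²) − 808·9.8·(−13.2) = 360000 + (-29000) − (-105000) = 435000 Pa.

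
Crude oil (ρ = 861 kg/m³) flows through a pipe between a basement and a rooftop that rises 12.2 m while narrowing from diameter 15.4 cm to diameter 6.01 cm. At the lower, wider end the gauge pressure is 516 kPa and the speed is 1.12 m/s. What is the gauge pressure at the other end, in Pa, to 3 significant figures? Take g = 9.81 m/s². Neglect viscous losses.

P₂ ≈ 390000 Pa

Continuity gives A₁v₁ = A₂v₂, so v₂ = (186 cm²)/(28.4 cm²) × 1.12 m/s = 7.35 m/s.
Energy conservation along the streamline gives P₂ = P₁ − ½ρ(v₂² − v₁²) − ρg(h₂ − h₁).
P₂ = 516000 + ½·861·(1.12² − 7.35²) − 861·9.81·(+12.2) = 516000 + (-22700) − (103000) = 390000 Pa.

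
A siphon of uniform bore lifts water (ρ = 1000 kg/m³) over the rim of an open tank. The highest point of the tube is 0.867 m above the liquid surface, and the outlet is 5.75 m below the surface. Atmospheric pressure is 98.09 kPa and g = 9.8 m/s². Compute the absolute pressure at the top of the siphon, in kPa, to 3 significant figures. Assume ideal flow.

P_top ≈ 33.2 kPa

The outlet speed comes from Torricelli: v = √(2g·5.75) = 10.6 m/s.
Continuity keeps v the same throughout the tube; from surface to crest, P_atm + 0 = P_top + ½ρv² + ρg·h_top.
P_top = 98090 − ½·1000·10.6² − 1000·9.8·0.867 = 33200 Pa.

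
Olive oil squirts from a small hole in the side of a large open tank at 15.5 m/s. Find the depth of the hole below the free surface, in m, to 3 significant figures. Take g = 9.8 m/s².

h ≈ 12.3 m

Inverting v = √(2gh) gives h = v² / 2g.
h = 15.5²/(2·9.8) = 240/19.60 = 12.3 m.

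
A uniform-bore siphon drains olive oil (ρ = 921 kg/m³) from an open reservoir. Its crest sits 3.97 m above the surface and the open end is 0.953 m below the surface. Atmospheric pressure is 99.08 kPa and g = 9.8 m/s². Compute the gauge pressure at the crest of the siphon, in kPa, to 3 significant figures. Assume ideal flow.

P_gauge = -44.4 kPa

The outlet speed comes from Torricelli: v = √(2g·0.953) = 4.32 m/s.
The bore is uniform, so the speed at the crest is the same v. Bernoulli surface→crest: P_atm = P_top + ½ρv² + ρg·h_top.
P_top = 99080 − ½·921·4.32² − 921·9.8·3.97 = 54600 Pa. So P_gauge = P_top − P_atm = -44400 Pa.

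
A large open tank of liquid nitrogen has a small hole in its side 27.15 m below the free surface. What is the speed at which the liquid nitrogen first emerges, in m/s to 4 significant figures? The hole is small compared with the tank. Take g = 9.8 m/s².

Bernoulli from surface to hole (P equal, v_surface ≈ 0): v = √(2gh) = √(2×9.8×27.15) = 23.07 m/s.

23.07 m/s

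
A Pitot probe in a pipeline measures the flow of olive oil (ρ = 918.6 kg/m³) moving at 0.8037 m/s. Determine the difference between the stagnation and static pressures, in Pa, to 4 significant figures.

Bernoulli between the free stream and the stagnation point: ½ρv² = P_stag − P_static.
ΔP = ½·918.6·0.8037² = 296.7 Pa.

ΔP = 296.7 Pa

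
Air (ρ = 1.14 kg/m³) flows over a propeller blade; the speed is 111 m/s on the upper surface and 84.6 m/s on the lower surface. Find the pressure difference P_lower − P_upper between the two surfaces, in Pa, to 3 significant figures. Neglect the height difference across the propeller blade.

ΔP ≈ 2940 Pa

The pressure is lower where the speed is higher: ΔP = ½ρ(v_up² − v_low²).
ΔP = ½·1.14·(111² − 84.6²) = 2940 Pa.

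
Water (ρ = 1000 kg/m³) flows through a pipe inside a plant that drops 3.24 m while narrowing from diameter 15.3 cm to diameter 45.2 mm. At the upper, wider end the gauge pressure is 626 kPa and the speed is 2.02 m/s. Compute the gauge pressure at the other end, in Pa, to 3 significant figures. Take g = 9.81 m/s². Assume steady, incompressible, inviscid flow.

By continuity, v₂ = v₁·A₁/A₂ = 2.02·(184/16.0) = 23.1 m/s.
Energy conservation along the streamline gives P₂ = P₁ − ½ρ(v₂² − v₁²) − ρg(h₂ − h₁).
P₂ = 626000 + ½·1000·(2.02² − 23.1²) − 1000·9.81·(−3.24) = 626000 + (-266000) − (-31800) = 392000 Pa.

P₂ = 392000 Pa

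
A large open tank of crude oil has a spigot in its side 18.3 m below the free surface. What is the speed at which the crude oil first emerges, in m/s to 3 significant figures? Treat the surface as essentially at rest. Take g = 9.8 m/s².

v ≈ 18.9 m/s

Bernoulli from surface to hole (P equal, v_surface ≈ 0): v = √(2gh) = √(2×9.8×18.3) = 18.9 m/s.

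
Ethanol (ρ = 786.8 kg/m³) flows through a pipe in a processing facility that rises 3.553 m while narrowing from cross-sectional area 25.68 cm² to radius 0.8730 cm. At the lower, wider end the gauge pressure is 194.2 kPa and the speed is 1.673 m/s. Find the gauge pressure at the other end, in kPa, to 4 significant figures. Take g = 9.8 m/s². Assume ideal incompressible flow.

P₂ ≈ 41.24 kPa

The volume flow rate is constant, so v₂ = (A₁/A₂)v₁ = (25.68/2.394)·1.673 = 17.94 m/s.
Energy conservation along the streamline gives P₂ = P₁ − ½ρ(v₂² − v₁²) − ρg(h₂ − h₁).
P₂ = 194200 + ½·786.8·(1.673² − 17.94²) − 786.8·9.8·(+3.553) = 194200 + (-125600) − (27400) = 41240 Pa.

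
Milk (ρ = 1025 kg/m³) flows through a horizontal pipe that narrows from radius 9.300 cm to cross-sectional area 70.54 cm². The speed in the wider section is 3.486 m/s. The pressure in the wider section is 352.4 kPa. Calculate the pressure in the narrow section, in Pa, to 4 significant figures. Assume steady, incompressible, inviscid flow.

The volume flow rate is constant, so v₂ = (A₁/A₂)v₁ = (271.7/70.54)·3.486 = 13.43 m/s.
Bernoulli (h₁ = h₂): P₁ − P₂ = ½ρ(v₂² − v₁²).
P₂ = P₁ − ½ρ(v₂² − v₁²) = 352400 − ½·1025·(13.43² − 3.486²) = 352400 − 86180 = 266200 Pa.

266200 Pa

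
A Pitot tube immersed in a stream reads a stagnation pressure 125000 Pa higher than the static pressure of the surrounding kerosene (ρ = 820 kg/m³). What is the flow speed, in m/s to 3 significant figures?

At the stagnation point the flow is brought to rest, so Bernoulli gives P_stag − P_static = ½ρv².
v = √(2ΔP/ρ) = √(2·125000/820) = 17.5 m/s.

v = 17.5 m/s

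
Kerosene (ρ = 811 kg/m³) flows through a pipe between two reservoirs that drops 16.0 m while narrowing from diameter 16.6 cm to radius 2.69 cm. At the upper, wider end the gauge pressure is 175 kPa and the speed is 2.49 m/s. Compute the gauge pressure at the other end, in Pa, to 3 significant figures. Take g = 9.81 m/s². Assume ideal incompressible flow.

76900 Pa

By continuity, v₂ = v₁·A₁/A₂ = 2.49·(216/22.7) = 23.7 m/s.
Applying Bernoulli between the two ends and solving for P₂: P₂ = P₁ + ½ρ(v₁² − v₂²) − ρgΔh.
P₂ = 175000 + ½·811·(2.49² − 23.7²) − 811·9.81·(−16.0) = 175000 + (-225000) − (-127000) = 76900 Pa.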